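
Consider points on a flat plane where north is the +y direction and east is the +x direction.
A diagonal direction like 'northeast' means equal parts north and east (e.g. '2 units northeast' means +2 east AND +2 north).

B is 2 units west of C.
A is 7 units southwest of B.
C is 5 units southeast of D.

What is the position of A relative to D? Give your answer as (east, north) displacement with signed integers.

Place D at the origin (east=0, north=0).
  C is 5 units southeast of D: delta (east=+5, north=-5); C at (east=5, north=-5).
  B is 2 units west of C: delta (east=-2, north=+0); B at (east=3, north=-5).
  A is 7 units southwest of B: delta (east=-7, north=-7); A at (east=-4, north=-12).
Therefore A relative to D: (east=-4, north=-12).

Answer: A is at (east=-4, north=-12) relative to D.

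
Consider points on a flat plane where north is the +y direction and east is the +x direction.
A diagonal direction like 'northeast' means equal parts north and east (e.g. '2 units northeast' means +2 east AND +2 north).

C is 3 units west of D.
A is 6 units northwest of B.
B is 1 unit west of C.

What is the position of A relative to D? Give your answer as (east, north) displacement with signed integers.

Answer: A is at (east=-10, north=6) relative to D.

Derivation:
Place D at the origin (east=0, north=0).
  C is 3 units west of D: delta (east=-3, north=+0); C at (east=-3, north=0).
  B is 1 unit west of C: delta (east=-1, north=+0); B at (east=-4, north=0).
  A is 6 units northwest of B: delta (east=-6, north=+6); A at (east=-10, north=6).
Therefore A relative to D: (east=-10, north=6).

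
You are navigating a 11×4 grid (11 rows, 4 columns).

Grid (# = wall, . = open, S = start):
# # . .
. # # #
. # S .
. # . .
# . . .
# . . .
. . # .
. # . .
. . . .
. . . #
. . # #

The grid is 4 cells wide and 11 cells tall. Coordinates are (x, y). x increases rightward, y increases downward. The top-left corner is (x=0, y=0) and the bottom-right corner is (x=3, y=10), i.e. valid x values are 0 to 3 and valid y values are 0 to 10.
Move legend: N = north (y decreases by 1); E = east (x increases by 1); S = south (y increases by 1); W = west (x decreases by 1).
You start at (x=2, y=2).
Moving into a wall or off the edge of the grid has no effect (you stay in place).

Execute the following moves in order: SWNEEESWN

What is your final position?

Start: (x=2, y=2)
  S (south): (x=2, y=2) -> (x=2, y=3)
  W (west): blocked, stay at (x=2, y=3)
  N (north): (x=2, y=3) -> (x=2, y=2)
  E (east): (x=2, y=2) -> (x=3, y=2)
  E (east): blocked, stay at (x=3, y=2)
  E (east): blocked, stay at (x=3, y=2)
  S (south): (x=3, y=2) -> (x=3, y=3)
  W (west): (x=3, y=3) -> (x=2, y=3)
  N (north): (x=2, y=3) -> (x=2, y=2)
Final: (x=2, y=2)

Answer: Final position: (x=2, y=2)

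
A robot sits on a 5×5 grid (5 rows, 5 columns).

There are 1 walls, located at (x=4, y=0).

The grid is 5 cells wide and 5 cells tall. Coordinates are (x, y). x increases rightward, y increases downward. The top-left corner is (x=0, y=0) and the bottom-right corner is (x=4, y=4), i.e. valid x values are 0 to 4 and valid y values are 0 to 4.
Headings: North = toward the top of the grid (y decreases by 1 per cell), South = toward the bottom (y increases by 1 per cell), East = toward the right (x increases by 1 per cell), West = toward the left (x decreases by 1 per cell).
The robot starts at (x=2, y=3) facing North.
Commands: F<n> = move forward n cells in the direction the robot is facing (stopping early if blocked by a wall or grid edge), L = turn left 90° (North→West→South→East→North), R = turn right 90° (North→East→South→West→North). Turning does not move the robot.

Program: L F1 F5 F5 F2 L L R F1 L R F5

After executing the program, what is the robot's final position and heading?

Start: (x=2, y=3), facing North
  L: turn left, now facing West
  F1: move forward 1, now at (x=1, y=3)
  F5: move forward 1/5 (blocked), now at (x=0, y=3)
  F5: move forward 0/5 (blocked), now at (x=0, y=3)
  F2: move forward 0/2 (blocked), now at (x=0, y=3)
  L: turn left, now facing South
  L: turn left, now facing East
  R: turn right, now facing South
  F1: move forward 1, now at (x=0, y=4)
  L: turn left, now facing East
  R: turn right, now facing South
  F5: move forward 0/5 (blocked), now at (x=0, y=4)
Final: (x=0, y=4), facing South

Answer: Final position: (x=0, y=4), facing South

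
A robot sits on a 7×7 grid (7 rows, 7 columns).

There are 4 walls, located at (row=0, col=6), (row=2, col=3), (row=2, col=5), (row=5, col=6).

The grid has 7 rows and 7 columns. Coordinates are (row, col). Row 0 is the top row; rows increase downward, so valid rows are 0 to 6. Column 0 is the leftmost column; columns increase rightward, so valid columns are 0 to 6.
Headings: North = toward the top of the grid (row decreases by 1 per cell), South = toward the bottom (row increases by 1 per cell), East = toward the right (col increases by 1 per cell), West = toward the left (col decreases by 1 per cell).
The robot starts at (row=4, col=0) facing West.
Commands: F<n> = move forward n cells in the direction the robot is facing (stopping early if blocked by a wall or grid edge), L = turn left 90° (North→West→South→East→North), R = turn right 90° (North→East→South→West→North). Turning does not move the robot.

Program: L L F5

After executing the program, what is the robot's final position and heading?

Start: (row=4, col=0), facing West
  L: turn left, now facing South
  L: turn left, now facing East
  F5: move forward 5, now at (row=4, col=5)
Final: (row=4, col=5), facing East

Answer: Final position: (row=4, col=5), facing East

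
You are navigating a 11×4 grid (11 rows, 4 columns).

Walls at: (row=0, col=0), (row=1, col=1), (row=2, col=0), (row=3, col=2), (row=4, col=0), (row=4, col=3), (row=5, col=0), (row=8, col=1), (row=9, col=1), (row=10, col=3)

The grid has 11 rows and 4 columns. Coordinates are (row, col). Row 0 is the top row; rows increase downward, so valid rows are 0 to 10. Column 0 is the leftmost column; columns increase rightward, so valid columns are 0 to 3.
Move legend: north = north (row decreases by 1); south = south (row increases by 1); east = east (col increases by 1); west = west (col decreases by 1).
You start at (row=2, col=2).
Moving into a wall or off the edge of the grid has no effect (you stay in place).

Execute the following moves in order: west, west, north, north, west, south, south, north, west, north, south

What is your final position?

Start: (row=2, col=2)
  west (west): (row=2, col=2) -> (row=2, col=1)
  west (west): blocked, stay at (row=2, col=1)
  north (north): blocked, stay at (row=2, col=1)
  north (north): blocked, stay at (row=2, col=1)
  west (west): blocked, stay at (row=2, col=1)
  south (south): (row=2, col=1) -> (row=3, col=1)
  south (south): (row=3, col=1) -> (row=4, col=1)
  north (north): (row=4, col=1) -> (row=3, col=1)
  west (west): (row=3, col=1) -> (row=3, col=0)
  north (north): blocked, stay at (row=3, col=0)
  south (south): blocked, stay at (row=3, col=0)
Final: (row=3, col=0)

Answer: Final position: (row=3, col=0)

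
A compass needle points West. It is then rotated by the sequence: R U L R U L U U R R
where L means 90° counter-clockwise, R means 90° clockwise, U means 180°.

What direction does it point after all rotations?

Start: West
  R (right (90° clockwise)) -> North
  U (U-turn (180°)) -> South
  L (left (90° counter-clockwise)) -> East
  R (right (90° clockwise)) -> South
  U (U-turn (180°)) -> North
  L (left (90° counter-clockwise)) -> West
  U (U-turn (180°)) -> East
  U (U-turn (180°)) -> West
  R (right (90° clockwise)) -> North
  R (right (90° clockwise)) -> East
Final: East

Answer: Final heading: East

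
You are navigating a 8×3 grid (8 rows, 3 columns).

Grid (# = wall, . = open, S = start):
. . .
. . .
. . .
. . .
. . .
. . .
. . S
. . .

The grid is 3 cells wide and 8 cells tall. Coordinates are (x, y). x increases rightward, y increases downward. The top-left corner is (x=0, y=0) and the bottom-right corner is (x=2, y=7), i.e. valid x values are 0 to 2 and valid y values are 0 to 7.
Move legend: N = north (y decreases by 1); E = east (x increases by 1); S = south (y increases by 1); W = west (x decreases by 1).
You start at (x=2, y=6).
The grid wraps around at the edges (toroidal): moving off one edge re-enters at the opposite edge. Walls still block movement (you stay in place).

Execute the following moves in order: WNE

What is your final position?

Answer: Final position: (x=2, y=5)

Derivation:
Start: (x=2, y=6)
  W (west): (x=2, y=6) -> (x=1, y=6)
  N (north): (x=1, y=6) -> (x=1, y=5)
  E (east): (x=1, y=5) -> (x=2, y=5)
Final: (x=2, y=5)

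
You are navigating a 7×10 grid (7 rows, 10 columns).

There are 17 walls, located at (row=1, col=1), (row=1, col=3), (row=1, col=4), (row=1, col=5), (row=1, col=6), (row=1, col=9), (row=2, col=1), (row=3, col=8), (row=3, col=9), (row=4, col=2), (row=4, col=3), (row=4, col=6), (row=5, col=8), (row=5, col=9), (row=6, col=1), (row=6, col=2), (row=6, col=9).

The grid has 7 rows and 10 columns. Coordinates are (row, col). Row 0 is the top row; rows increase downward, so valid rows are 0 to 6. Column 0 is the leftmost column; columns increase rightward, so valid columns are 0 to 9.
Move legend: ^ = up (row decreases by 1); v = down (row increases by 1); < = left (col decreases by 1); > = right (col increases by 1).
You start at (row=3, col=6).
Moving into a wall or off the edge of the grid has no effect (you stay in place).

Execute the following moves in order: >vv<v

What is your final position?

Start: (row=3, col=6)
  > (right): (row=3, col=6) -> (row=3, col=7)
  v (down): (row=3, col=7) -> (row=4, col=7)
  v (down): (row=4, col=7) -> (row=5, col=7)
  < (left): (row=5, col=7) -> (row=5, col=6)
  v (down): (row=5, col=6) -> (row=6, col=6)
Final: (row=6, col=6)

Answer: Final position: (row=6, col=6)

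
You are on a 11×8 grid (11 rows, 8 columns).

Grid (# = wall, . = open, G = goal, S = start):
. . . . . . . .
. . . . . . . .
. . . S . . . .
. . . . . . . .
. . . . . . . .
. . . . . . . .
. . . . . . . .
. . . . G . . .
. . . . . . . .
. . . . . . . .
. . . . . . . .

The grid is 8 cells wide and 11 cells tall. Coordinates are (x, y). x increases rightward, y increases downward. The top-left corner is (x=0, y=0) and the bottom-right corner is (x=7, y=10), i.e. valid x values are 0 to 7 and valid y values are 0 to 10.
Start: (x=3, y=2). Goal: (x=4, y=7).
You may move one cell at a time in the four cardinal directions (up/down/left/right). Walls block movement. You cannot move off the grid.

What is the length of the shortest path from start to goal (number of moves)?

BFS from (x=3, y=2) until reaching (x=4, y=7):
  Distance 0: (x=3, y=2)
  Distance 1: (x=3, y=1), (x=2, y=2), (x=4, y=2), (x=3, y=3)
  Distance 2: (x=3, y=0), (x=2, y=1), (x=4, y=1), (x=1, y=2), (x=5, y=2), (x=2, y=3), (x=4, y=3), (x=3, y=4)
  Distance 3: (x=2, y=0), (x=4, y=0), (x=1, y=1), (x=5, y=1), (x=0, y=2), (x=6, y=2), (x=1, y=3), (x=5, y=3), (x=2, y=4), (x=4, y=4), (x=3, y=5)
  Distance 4: (x=1, y=0), (x=5, y=0), (x=0, y=1), (x=6, y=1), (x=7, y=2), (x=0, y=3), (x=6, y=3), (x=1, y=4), (x=5, y=4), (x=2, y=5), (x=4, y=5), (x=3, y=6)
  Distance 5: (x=0, y=0), (x=6, y=0), (x=7, y=1), (x=7, y=3), (x=0, y=4), (x=6, y=4), (x=1, y=5), (x=5, y=5), (x=2, y=6), (x=4, y=6), (x=3, y=7)
  Distance 6: (x=7, y=0), (x=7, y=4), (x=0, y=5), (x=6, y=5), (x=1, y=6), (x=5, y=6), (x=2, y=7), (x=4, y=7), (x=3, y=8)  <- goal reached here
One shortest path (6 moves): (x=3, y=2) -> (x=4, y=2) -> (x=4, y=3) -> (x=4, y=4) -> (x=4, y=5) -> (x=4, y=6) -> (x=4, y=7)

Answer: Shortest path length: 6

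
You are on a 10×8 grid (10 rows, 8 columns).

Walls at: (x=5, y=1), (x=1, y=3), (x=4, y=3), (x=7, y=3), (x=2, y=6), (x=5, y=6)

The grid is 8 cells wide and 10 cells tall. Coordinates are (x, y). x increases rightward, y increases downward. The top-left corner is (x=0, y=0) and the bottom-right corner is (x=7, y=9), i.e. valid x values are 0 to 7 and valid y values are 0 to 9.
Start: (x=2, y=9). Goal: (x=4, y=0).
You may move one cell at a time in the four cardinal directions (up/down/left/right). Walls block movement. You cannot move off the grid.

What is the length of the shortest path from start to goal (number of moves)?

BFS from (x=2, y=9) until reaching (x=4, y=0):
  Distance 0: (x=2, y=9)
  Distance 1: (x=2, y=8), (x=1, y=9), (x=3, y=9)
  Distance 2: (x=2, y=7), (x=1, y=8), (x=3, y=8), (x=0, y=9), (x=4, y=9)
  Distance 3: (x=1, y=7), (x=3, y=7), (x=0, y=8), (x=4, y=8), (x=5, y=9)
  Distance 4: (x=1, y=6), (x=3, y=6), (x=0, y=7), (x=4, y=7), (x=5, y=8), (x=6, y=9)
  Distance 5: (x=1, y=5), (x=3, y=5), (x=0, y=6), (x=4, y=6), (x=5, y=7), (x=6, y=8), (x=7, y=9)
  Distance 6: (x=1, y=4), (x=3, y=4), (x=0, y=5), (x=2, y=5), (x=4, y=5), (x=6, y=7), (x=7, y=8)
  Distance 7: (x=3, y=3), (x=0, y=4), (x=2, y=4), (x=4, y=4), (x=5, y=5), (x=6, y=6), (x=7, y=7)
  Distance 8: (x=3, y=2), (x=0, y=3), (x=2, y=3), (x=5, y=4), (x=6, y=5), (x=7, y=6)
  Distance 9: (x=3, y=1), (x=0, y=2), (x=2, y=2), (x=4, y=2), (x=5, y=3), (x=6, y=4), (x=7, y=5)
  Distance 10: (x=3, y=0), (x=0, y=1), (x=2, y=1), (x=4, y=1), (x=1, y=2), (x=5, y=2), (x=6, y=3), (x=7, y=4)
  Distance 11: (x=0, y=0), (x=2, y=0), (x=4, y=0), (x=1, y=1), (x=6, y=2)  <- goal reached here
One shortest path (11 moves): (x=2, y=9) -> (x=3, y=9) -> (x=3, y=8) -> (x=3, y=7) -> (x=3, y=6) -> (x=3, y=5) -> (x=3, y=4) -> (x=3, y=3) -> (x=3, y=2) -> (x=4, y=2) -> (x=4, y=1) -> (x=4, y=0)

Answer: Shortest path length: 11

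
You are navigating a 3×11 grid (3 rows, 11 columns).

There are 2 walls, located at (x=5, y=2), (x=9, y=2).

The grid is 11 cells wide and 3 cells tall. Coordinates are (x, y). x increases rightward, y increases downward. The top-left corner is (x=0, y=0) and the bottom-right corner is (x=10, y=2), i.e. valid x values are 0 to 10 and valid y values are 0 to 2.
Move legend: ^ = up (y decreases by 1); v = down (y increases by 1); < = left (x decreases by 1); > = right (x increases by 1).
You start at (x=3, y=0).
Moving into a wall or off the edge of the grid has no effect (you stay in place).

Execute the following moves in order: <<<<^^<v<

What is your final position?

Start: (x=3, y=0)
  < (left): (x=3, y=0) -> (x=2, y=0)
  < (left): (x=2, y=0) -> (x=1, y=0)
  < (left): (x=1, y=0) -> (x=0, y=0)
  < (left): blocked, stay at (x=0, y=0)
  ^ (up): blocked, stay at (x=0, y=0)
  ^ (up): blocked, stay at (x=0, y=0)
  < (left): blocked, stay at (x=0, y=0)
  v (down): (x=0, y=0) -> (x=0, y=1)
  < (left): blocked, stay at (x=0, y=1)
Final: (x=0, y=1)

Answer: Final position: (x=0, y=1)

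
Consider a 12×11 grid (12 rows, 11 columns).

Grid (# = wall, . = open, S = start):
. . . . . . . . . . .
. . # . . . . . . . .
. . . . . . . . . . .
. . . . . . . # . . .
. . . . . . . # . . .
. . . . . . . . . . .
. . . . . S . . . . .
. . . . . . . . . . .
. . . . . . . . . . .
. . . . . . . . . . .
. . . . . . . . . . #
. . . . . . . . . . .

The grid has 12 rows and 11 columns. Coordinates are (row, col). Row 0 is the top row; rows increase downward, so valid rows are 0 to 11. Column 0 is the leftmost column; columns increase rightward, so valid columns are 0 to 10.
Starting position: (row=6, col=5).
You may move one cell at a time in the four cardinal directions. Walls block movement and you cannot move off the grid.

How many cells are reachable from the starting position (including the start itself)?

BFS flood-fill from (row=6, col=5):
  Distance 0: (row=6, col=5)
  Distance 1: (row=5, col=5), (row=6, col=4), (row=6, col=6), (row=7, col=5)
  Distance 2: (row=4, col=5), (row=5, col=4), (row=5, col=6), (row=6, col=3), (row=6, col=7), (row=7, col=4), (row=7, col=6), (row=8, col=5)
  Distance 3: (row=3, col=5), (row=4, col=4), (row=4, col=6), (row=5, col=3), (row=5, col=7), (row=6, col=2), (row=6, col=8), (row=7, col=3), (row=7, col=7), (row=8, col=4), (row=8, col=6), (row=9, col=5)
  Distance 4: (row=2, col=5), (row=3, col=4), (row=3, col=6), (row=4, col=3), (row=5, col=2), (row=5, col=8), (row=6, col=1), (row=6, col=9), (row=7, col=2), (row=7, col=8), (row=8, col=3), (row=8, col=7), (row=9, col=4), (row=9, col=6), (row=10, col=5)
  Distance 5: (row=1, col=5), (row=2, col=4), (row=2, col=6), (row=3, col=3), (row=4, col=2), (row=4, col=8), (row=5, col=1), (row=5, col=9), (row=6, col=0), (row=6, col=10), (row=7, col=1), (row=7, col=9), (row=8, col=2), (row=8, col=8), (row=9, col=3), (row=9, col=7), (row=10, col=4), (row=10, col=6), (row=11, col=5)
  Distance 6: (row=0, col=5), (row=1, col=4), (row=1, col=6), (row=2, col=3), (row=2, col=7), (row=3, col=2), (row=3, col=8), (row=4, col=1), (row=4, col=9), (row=5, col=0), (row=5, col=10), (row=7, col=0), (row=7, col=10), (row=8, col=1), (row=8, col=9), (row=9, col=2), (row=9, col=8), (row=10, col=3), (row=10, col=7), (row=11, col=4), (row=11, col=6)
  Distance 7: (row=0, col=4), (row=0, col=6), (row=1, col=3), (row=1, col=7), (row=2, col=2), (row=2, col=8), (row=3, col=1), (row=3, col=9), (row=4, col=0), (row=4, col=10), (row=8, col=0), (row=8, col=10), (row=9, col=1), (row=9, col=9), (row=10, col=2), (row=10, col=8), (row=11, col=3), (row=11, col=7)
  Distance 8: (row=0, col=3), (row=0, col=7), (row=1, col=8), (row=2, col=1), (row=2, col=9), (row=3, col=0), (row=3, col=10), (row=9, col=0), (row=9, col=10), (row=10, col=1), (row=10, col=9), (row=11, col=2), (row=11, col=8)
  Distance 9: (row=0, col=2), (row=0, col=8), (row=1, col=1), (row=1, col=9), (row=2, col=0), (row=2, col=10), (row=10, col=0), (row=11, col=1), (row=11, col=9)
  Distance 10: (row=0, col=1), (row=0, col=9), (row=1, col=0), (row=1, col=10), (row=11, col=0), (row=11, col=10)
  Distance 11: (row=0, col=0), (row=0, col=10)
Total reachable: 128 (grid has 128 open cells total)

Answer: Reachable cells: 128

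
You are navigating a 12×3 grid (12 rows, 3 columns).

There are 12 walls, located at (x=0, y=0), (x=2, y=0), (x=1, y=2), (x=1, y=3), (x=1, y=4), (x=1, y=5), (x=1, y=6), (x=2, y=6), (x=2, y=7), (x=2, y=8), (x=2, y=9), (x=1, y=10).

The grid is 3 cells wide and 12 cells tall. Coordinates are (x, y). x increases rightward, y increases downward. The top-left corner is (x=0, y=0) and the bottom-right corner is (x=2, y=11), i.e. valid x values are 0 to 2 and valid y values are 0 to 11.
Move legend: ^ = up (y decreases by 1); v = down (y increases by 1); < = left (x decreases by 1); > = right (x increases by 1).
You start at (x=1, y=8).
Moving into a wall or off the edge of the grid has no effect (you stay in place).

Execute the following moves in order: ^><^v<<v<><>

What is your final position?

Answer: Final position: (x=1, y=8)

Derivation:
Start: (x=1, y=8)
  ^ (up): (x=1, y=8) -> (x=1, y=7)
  > (right): blocked, stay at (x=1, y=7)
  < (left): (x=1, y=7) -> (x=0, y=7)
  ^ (up): (x=0, y=7) -> (x=0, y=6)
  v (down): (x=0, y=6) -> (x=0, y=7)
  < (left): blocked, stay at (x=0, y=7)
  < (left): blocked, stay at (x=0, y=7)
  v (down): (x=0, y=7) -> (x=0, y=8)
  < (left): blocked, stay at (x=0, y=8)
  > (right): (x=0, y=8) -> (x=1, y=8)
  < (left): (x=1, y=8) -> (x=0, y=8)
  > (right): (x=0, y=8) -> (x=1, y=8)
Final: (x=1, y=8)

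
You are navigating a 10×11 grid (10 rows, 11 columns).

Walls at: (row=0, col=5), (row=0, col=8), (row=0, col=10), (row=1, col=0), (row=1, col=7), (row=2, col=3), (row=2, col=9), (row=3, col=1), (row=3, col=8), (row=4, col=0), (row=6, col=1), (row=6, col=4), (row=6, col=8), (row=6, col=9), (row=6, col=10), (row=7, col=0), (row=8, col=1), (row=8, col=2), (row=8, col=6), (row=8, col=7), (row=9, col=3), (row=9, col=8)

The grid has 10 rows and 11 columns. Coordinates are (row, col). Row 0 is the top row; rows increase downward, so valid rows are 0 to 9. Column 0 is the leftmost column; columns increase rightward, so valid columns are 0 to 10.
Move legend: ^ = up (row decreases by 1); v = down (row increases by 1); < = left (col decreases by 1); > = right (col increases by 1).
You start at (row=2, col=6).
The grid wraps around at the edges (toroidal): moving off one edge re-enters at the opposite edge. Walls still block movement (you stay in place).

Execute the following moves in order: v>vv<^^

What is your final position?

Answer: Final position: (row=3, col=6)

Derivation:
Start: (row=2, col=6)
  v (down): (row=2, col=6) -> (row=3, col=6)
  > (right): (row=3, col=6) -> (row=3, col=7)
  v (down): (row=3, col=7) -> (row=4, col=7)
  v (down): (row=4, col=7) -> (row=5, col=7)
  < (left): (row=5, col=7) -> (row=5, col=6)
  ^ (up): (row=5, col=6) -> (row=4, col=6)
  ^ (up): (row=4, col=6) -> (row=3, col=6)
Final: (row=3, col=6)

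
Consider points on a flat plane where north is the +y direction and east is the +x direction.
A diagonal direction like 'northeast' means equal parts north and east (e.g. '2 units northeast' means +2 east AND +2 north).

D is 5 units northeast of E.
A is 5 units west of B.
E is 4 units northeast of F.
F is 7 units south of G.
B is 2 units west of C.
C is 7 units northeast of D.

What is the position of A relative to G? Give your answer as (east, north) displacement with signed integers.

Answer: A is at (east=9, north=9) relative to G.

Derivation:
Place G at the origin (east=0, north=0).
  F is 7 units south of G: delta (east=+0, north=-7); F at (east=0, north=-7).
  E is 4 units northeast of F: delta (east=+4, north=+4); E at (east=4, north=-3).
  D is 5 units northeast of E: delta (east=+5, north=+5); D at (east=9, north=2).
  C is 7 units northeast of D: delta (east=+7, north=+7); C at (east=16, north=9).
  B is 2 units west of C: delta (east=-2, north=+0); B at (east=14, north=9).
  A is 5 units west of B: delta (east=-5, north=+0); A at (east=9, north=9).
Therefore A relative to G: (east=9, north=9).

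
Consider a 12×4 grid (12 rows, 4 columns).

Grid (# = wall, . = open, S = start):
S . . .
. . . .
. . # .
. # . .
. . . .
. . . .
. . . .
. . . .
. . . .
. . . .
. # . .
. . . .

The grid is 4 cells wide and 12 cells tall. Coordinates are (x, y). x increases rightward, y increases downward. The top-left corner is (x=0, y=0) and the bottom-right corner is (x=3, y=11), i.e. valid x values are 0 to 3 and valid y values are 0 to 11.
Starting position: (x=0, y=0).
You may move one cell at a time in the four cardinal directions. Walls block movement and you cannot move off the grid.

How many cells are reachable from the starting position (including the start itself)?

Answer: Reachable cells: 45

Derivation:
BFS flood-fill from (x=0, y=0):
  Distance 0: (x=0, y=0)
  Distance 1: (x=1, y=0), (x=0, y=1)
  Distance 2: (x=2, y=0), (x=1, y=1), (x=0, y=2)
  Distance 3: (x=3, y=0), (x=2, y=1), (x=1, y=2), (x=0, y=3)
  Distance 4: (x=3, y=1), (x=0, y=4)
  Distance 5: (x=3, y=2), (x=1, y=4), (x=0, y=5)
  Distance 6: (x=3, y=3), (x=2, y=4), (x=1, y=5), (x=0, y=6)
  Distance 7: (x=2, y=3), (x=3, y=4), (x=2, y=5), (x=1, y=6), (x=0, y=7)
  Distance 8: (x=3, y=5), (x=2, y=6), (x=1, y=7), (x=0, y=8)
  Distance 9: (x=3, y=6), (x=2, y=7), (x=1, y=8), (x=0, y=9)
  Distance 10: (x=3, y=7), (x=2, y=8), (x=1, y=9), (x=0, y=10)
  Distance 11: (x=3, y=8), (x=2, y=9), (x=0, y=11)
  Distance 12: (x=3, y=9), (x=2, y=10), (x=1, y=11)
  Distance 13: (x=3, y=10), (x=2, y=11)
  Distance 14: (x=3, y=11)
Total reachable: 45 (grid has 45 open cells total)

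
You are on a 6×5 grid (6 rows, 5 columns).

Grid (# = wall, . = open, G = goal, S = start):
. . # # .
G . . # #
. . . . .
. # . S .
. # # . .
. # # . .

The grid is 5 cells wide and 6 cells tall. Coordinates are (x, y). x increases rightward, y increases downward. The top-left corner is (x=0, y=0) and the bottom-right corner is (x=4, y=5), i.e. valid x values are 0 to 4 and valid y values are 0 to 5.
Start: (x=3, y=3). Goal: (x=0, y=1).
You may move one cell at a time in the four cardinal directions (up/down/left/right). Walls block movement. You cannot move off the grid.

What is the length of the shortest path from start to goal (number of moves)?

Answer: Shortest path length: 5

Derivation:
BFS from (x=3, y=3) until reaching (x=0, y=1):
  Distance 0: (x=3, y=3)
  Distance 1: (x=3, y=2), (x=2, y=3), (x=4, y=3), (x=3, y=4)
  Distance 2: (x=2, y=2), (x=4, y=2), (x=4, y=4), (x=3, y=5)
  Distance 3: (x=2, y=1), (x=1, y=2), (x=4, y=5)
  Distance 4: (x=1, y=1), (x=0, y=2)
  Distance 5: (x=1, y=0), (x=0, y=1), (x=0, y=3)  <- goal reached here
One shortest path (5 moves): (x=3, y=3) -> (x=2, y=3) -> (x=2, y=2) -> (x=1, y=2) -> (x=0, y=2) -> (x=0, y=1)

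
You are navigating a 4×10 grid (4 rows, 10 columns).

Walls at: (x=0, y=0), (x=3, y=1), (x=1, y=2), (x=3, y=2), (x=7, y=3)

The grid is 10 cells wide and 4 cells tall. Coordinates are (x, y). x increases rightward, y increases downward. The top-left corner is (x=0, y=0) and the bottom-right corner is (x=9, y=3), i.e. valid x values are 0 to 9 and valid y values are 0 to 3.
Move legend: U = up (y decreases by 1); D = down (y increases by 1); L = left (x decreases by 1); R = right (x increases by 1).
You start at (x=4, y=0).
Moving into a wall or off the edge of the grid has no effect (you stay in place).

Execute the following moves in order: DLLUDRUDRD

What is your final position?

Start: (x=4, y=0)
  D (down): (x=4, y=0) -> (x=4, y=1)
  L (left): blocked, stay at (x=4, y=1)
  L (left): blocked, stay at (x=4, y=1)
  U (up): (x=4, y=1) -> (x=4, y=0)
  D (down): (x=4, y=0) -> (x=4, y=1)
  R (right): (x=4, y=1) -> (x=5, y=1)
  U (up): (x=5, y=1) -> (x=5, y=0)
  D (down): (x=5, y=0) -> (x=5, y=1)
  R (right): (x=5, y=1) -> (x=6, y=1)
  D (down): (x=6, y=1) -> (x=6, y=2)
Final: (x=6, y=2)

Answer: Final position: (x=6, y=2)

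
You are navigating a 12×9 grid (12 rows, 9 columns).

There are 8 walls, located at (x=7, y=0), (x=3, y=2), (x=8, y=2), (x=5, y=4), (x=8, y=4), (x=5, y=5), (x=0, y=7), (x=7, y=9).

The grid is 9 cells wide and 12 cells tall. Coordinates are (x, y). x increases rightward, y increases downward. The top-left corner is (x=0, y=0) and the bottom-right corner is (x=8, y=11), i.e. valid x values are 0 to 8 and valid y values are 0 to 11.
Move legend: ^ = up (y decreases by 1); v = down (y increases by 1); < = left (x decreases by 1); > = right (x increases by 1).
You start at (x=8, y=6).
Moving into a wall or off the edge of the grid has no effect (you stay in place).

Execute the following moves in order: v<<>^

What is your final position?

Start: (x=8, y=6)
  v (down): (x=8, y=6) -> (x=8, y=7)
  < (left): (x=8, y=7) -> (x=7, y=7)
  < (left): (x=7, y=7) -> (x=6, y=7)
  > (right): (x=6, y=7) -> (x=7, y=7)
  ^ (up): (x=7, y=7) -> (x=7, y=6)
Final: (x=7, y=6)

Answer: Final position: (x=7, y=6)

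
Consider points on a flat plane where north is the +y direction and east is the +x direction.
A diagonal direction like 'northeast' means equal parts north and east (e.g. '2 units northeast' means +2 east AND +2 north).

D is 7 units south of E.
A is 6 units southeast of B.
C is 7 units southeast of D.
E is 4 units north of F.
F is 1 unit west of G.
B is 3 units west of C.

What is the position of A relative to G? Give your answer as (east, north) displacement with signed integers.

Place G at the origin (east=0, north=0).
  F is 1 unit west of G: delta (east=-1, north=+0); F at (east=-1, north=0).
  E is 4 units north of F: delta (east=+0, north=+4); E at (east=-1, north=4).
  D is 7 units south of E: delta (east=+0, north=-7); D at (east=-1, north=-3).
  C is 7 units southeast of D: delta (east=+7, north=-7); C at (east=6, north=-10).
  B is 3 units west of C: delta (east=-3, north=+0); B at (east=3, north=-10).
  A is 6 units southeast of B: delta (east=+6, north=-6); A at (east=9, north=-16).
Therefore A relative to G: (east=9, north=-16).

Answer: A is at (east=9, north=-16) relative to G.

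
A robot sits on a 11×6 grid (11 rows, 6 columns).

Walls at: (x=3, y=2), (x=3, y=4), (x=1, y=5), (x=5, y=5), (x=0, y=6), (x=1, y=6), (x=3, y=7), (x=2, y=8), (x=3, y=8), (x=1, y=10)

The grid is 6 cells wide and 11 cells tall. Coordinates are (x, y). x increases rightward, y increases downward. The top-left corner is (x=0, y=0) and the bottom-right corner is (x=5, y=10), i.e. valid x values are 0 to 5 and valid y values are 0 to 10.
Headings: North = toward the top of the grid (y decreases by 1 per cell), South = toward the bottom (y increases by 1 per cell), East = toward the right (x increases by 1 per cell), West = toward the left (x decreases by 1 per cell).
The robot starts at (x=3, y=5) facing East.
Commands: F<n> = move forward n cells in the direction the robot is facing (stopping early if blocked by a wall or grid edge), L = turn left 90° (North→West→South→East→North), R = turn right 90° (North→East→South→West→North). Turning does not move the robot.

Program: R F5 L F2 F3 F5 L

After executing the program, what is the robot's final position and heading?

Start: (x=3, y=5), facing East
  R: turn right, now facing South
  F5: move forward 1/5 (blocked), now at (x=3, y=6)
  L: turn left, now facing East
  F2: move forward 2, now at (x=5, y=6)
  F3: move forward 0/3 (blocked), now at (x=5, y=6)
  F5: move forward 0/5 (blocked), now at (x=5, y=6)
  L: turn left, now facing North
Final: (x=5, y=6), facing North

Answer: Final position: (x=5, y=6), facing North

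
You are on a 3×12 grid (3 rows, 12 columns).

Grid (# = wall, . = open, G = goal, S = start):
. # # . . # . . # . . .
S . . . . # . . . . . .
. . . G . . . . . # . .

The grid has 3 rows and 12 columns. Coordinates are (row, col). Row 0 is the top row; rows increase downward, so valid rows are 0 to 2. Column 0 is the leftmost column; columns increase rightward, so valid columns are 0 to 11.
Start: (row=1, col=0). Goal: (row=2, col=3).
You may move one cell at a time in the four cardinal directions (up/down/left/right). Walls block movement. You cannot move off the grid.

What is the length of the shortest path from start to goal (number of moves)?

BFS from (row=1, col=0) until reaching (row=2, col=3):
  Distance 0: (row=1, col=0)
  Distance 1: (row=0, col=0), (row=1, col=1), (row=2, col=0)
  Distance 2: (row=1, col=2), (row=2, col=1)
  Distance 3: (row=1, col=3), (row=2, col=2)
  Distance 4: (row=0, col=3), (row=1, col=4), (row=2, col=3)  <- goal reached here
One shortest path (4 moves): (row=1, col=0) -> (row=1, col=1) -> (row=1, col=2) -> (row=1, col=3) -> (row=2, col=3)

Answer: Shortest path length: 4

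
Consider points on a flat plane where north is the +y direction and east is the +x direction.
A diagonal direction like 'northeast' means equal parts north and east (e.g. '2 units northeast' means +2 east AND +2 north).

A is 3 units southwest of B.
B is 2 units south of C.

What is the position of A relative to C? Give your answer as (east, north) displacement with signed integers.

Place C at the origin (east=0, north=0).
  B is 2 units south of C: delta (east=+0, north=-2); B at (east=0, north=-2).
  A is 3 units southwest of B: delta (east=-3, north=-3); A at (east=-3, north=-5).
Therefore A relative to C: (east=-3, north=-5).

Answer: A is at (east=-3, north=-5) relative to C.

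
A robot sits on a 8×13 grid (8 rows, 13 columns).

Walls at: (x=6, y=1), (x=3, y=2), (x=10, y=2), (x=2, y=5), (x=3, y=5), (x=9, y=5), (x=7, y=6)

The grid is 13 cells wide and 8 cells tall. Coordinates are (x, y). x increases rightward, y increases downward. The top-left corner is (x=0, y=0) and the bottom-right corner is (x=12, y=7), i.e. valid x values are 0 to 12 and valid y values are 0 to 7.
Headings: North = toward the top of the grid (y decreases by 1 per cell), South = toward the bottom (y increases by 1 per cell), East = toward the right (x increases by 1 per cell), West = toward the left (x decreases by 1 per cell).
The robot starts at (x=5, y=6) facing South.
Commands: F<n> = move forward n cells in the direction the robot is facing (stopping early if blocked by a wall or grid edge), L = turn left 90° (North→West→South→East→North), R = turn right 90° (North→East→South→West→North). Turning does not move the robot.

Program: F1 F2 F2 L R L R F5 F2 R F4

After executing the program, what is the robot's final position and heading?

Answer: Final position: (x=1, y=7), facing West

Derivation:
Start: (x=5, y=6), facing South
  F1: move forward 1, now at (x=5, y=7)
  F2: move forward 0/2 (blocked), now at (x=5, y=7)
  F2: move forward 0/2 (blocked), now at (x=5, y=7)
  L: turn left, now facing East
  R: turn right, now facing South
  L: turn left, now facing East
  R: turn right, now facing South
  F5: move forward 0/5 (blocked), now at (x=5, y=7)
  F2: move forward 0/2 (blocked), now at (x=5, y=7)
  R: turn right, now facing West
  F4: move forward 4, now at (x=1, y=7)
Final: (x=1, y=7), facing West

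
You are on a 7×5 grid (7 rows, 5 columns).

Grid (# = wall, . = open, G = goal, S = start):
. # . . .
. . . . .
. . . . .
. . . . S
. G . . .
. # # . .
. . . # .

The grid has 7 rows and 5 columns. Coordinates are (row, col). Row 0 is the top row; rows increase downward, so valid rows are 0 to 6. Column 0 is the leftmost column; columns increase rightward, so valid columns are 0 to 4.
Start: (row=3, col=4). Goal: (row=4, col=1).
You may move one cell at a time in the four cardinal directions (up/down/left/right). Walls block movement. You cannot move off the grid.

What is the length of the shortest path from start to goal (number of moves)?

BFS from (row=3, col=4) until reaching (row=4, col=1):
  Distance 0: (row=3, col=4)
  Distance 1: (row=2, col=4), (row=3, col=3), (row=4, col=4)
  Distance 2: (row=1, col=4), (row=2, col=3), (row=3, col=2), (row=4, col=3), (row=5, col=4)
  Distance 3: (row=0, col=4), (row=1, col=3), (row=2, col=2), (row=3, col=1), (row=4, col=2), (row=5, col=3), (row=6, col=4)
  Distance 4: (row=0, col=3), (row=1, col=2), (row=2, col=1), (row=3, col=0), (row=4, col=1)  <- goal reached here
One shortest path (4 moves): (row=3, col=4) -> (row=3, col=3) -> (row=3, col=2) -> (row=3, col=1) -> (row=4, col=1)

Answer: Shortest path length: 4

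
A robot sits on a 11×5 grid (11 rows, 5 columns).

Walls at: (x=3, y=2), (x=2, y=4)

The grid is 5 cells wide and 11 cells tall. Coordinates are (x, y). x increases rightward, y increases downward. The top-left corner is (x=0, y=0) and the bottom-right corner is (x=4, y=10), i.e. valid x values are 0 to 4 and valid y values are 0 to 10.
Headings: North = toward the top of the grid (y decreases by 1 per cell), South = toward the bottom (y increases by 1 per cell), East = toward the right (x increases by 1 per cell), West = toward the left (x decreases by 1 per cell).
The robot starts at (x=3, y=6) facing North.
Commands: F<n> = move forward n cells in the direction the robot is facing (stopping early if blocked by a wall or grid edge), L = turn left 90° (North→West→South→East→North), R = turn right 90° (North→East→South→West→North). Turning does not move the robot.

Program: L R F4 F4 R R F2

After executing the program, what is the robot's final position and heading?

Answer: Final position: (x=3, y=5), facing South

Derivation:
Start: (x=3, y=6), facing North
  L: turn left, now facing West
  R: turn right, now facing North
  F4: move forward 3/4 (blocked), now at (x=3, y=3)
  F4: move forward 0/4 (blocked), now at (x=3, y=3)
  R: turn right, now facing East
  R: turn right, now facing South
  F2: move forward 2, now at (x=3, y=5)
Final: (x=3, y=5), facing South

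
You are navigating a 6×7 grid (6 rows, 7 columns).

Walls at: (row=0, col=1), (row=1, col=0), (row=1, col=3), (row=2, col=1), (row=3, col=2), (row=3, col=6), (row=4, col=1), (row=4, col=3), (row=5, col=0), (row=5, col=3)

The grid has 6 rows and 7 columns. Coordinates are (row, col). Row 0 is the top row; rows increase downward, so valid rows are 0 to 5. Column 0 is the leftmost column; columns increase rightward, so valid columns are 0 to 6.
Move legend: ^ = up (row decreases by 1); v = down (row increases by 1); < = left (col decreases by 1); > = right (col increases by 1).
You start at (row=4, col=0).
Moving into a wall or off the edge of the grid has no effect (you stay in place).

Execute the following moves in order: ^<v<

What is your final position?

Answer: Final position: (row=4, col=0)

Derivation:
Start: (row=4, col=0)
  ^ (up): (row=4, col=0) -> (row=3, col=0)
  < (left): blocked, stay at (row=3, col=0)
  v (down): (row=3, col=0) -> (row=4, col=0)
  < (left): blocked, stay at (row=4, col=0)
Final: (row=4, col=0)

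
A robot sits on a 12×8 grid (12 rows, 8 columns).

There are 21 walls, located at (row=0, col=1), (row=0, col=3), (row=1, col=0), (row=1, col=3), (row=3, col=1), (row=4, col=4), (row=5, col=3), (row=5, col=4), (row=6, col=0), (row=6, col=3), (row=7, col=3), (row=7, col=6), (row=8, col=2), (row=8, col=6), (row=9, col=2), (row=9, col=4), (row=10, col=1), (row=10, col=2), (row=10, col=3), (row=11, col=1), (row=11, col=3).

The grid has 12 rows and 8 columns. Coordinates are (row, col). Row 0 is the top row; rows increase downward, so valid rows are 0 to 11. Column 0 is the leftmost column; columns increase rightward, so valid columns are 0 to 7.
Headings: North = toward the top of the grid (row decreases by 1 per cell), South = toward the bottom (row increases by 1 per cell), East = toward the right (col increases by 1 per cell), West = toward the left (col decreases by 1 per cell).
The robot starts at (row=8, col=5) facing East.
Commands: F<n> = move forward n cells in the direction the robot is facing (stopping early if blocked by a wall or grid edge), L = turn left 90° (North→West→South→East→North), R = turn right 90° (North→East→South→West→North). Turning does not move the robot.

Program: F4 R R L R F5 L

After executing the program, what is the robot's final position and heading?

Start: (row=8, col=5), facing East
  F4: move forward 0/4 (blocked), now at (row=8, col=5)
  R: turn right, now facing South
  R: turn right, now facing West
  L: turn left, now facing South
  R: turn right, now facing West
  F5: move forward 2/5 (blocked), now at (row=8, col=3)
  L: turn left, now facing South
Final: (row=8, col=3), facing South

Answer: Final position: (row=8, col=3), facing South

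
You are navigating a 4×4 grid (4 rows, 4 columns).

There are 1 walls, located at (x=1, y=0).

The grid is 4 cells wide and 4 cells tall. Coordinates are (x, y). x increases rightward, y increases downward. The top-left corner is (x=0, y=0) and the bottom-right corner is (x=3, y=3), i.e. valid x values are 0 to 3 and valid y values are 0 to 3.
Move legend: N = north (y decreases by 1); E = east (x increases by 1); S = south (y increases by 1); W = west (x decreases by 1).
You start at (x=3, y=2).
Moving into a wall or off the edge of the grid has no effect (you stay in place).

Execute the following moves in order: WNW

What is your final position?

Start: (x=3, y=2)
  W (west): (x=3, y=2) -> (x=2, y=2)
  N (north): (x=2, y=2) -> (x=2, y=1)
  W (west): (x=2, y=1) -> (x=1, y=1)
Final: (x=1, y=1)

Answer: Final position: (x=1, y=1)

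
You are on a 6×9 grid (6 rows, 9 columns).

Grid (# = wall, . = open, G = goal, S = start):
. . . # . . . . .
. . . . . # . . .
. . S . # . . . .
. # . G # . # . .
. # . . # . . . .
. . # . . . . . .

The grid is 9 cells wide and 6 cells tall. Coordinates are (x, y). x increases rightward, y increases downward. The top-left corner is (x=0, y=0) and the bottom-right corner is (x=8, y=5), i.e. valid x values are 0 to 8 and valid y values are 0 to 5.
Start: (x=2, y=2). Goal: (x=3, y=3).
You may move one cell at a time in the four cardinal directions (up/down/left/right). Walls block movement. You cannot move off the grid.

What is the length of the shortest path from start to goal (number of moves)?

BFS from (x=2, y=2) until reaching (x=3, y=3):
  Distance 0: (x=2, y=2)
  Distance 1: (x=2, y=1), (x=1, y=2), (x=3, y=2), (x=2, y=3)
  Distance 2: (x=2, y=0), (x=1, y=1), (x=3, y=1), (x=0, y=2), (x=3, y=3), (x=2, y=4)  <- goal reached here
One shortest path (2 moves): (x=2, y=2) -> (x=3, y=2) -> (x=3, y=3)

Answer: Shortest path length: 2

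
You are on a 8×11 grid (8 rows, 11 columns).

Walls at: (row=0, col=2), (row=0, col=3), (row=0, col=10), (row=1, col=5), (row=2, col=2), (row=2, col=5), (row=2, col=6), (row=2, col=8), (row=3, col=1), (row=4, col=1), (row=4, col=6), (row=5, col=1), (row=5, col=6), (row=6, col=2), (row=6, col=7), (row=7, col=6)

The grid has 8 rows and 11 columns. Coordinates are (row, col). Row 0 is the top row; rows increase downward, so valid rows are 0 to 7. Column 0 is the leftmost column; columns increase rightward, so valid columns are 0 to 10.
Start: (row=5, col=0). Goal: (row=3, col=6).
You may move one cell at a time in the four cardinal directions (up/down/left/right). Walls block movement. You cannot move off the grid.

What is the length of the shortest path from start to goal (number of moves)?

Answer: Shortest path length: 12

Derivation:
BFS from (row=5, col=0) until reaching (row=3, col=6):
  Distance 0: (row=5, col=0)
  Distance 1: (row=4, col=0), (row=6, col=0)
  Distance 2: (row=3, col=0), (row=6, col=1), (row=7, col=0)
  Distance 3: (row=2, col=0), (row=7, col=1)
  Distance 4: (row=1, col=0), (row=2, col=1), (row=7, col=2)
  Distance 5: (row=0, col=0), (row=1, col=1), (row=7, col=3)
  Distance 6: (row=0, col=1), (row=1, col=2), (row=6, col=3), (row=7, col=4)
  Distance 7: (row=1, col=3), (row=5, col=3), (row=6, col=4), (row=7, col=5)
  Distance 8: (row=1, col=4), (row=2, col=3), (row=4, col=3), (row=5, col=2), (row=5, col=4), (row=6, col=5)
  Distance 9: (row=0, col=4), (row=2, col=4), (row=3, col=3), (row=4, col=2), (row=4, col=4), (row=5, col=5), (row=6, col=6)
  Distance 10: (row=0, col=5), (row=3, col=2), (row=3, col=4), (row=4, col=5)
  Distance 11: (row=0, col=6), (row=3, col=5)
  Distance 12: (row=0, col=7), (row=1, col=6), (row=3, col=6)  <- goal reached here
One shortest path (12 moves): (row=5, col=0) -> (row=6, col=0) -> (row=6, col=1) -> (row=7, col=1) -> (row=7, col=2) -> (row=7, col=3) -> (row=7, col=4) -> (row=7, col=5) -> (row=6, col=5) -> (row=5, col=5) -> (row=4, col=5) -> (row=3, col=5) -> (row=3, col=6)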